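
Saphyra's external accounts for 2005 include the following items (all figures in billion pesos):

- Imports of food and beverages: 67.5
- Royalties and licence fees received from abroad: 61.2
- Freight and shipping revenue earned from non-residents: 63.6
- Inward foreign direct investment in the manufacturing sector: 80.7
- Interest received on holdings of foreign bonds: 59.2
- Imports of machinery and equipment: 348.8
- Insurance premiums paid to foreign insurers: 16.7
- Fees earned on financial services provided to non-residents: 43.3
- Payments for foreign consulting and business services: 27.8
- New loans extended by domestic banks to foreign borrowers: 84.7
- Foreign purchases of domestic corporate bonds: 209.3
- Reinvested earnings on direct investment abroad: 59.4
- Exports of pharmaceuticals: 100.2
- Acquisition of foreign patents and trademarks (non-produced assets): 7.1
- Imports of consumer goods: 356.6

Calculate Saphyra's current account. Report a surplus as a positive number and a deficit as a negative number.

-430.5

Goods: -67.5 - 356.6 + 100.2 - 348.8 = -672.7
Services: 61.2 + 43.3 + 63.6 - 16.7 - 27.8 = 123.6
Primary income: 59.4 + 59.2 = 118.6
Current account = (-672.7) + 123.6 + 118.6 = -430.5
(Excluded from the current account — financial account: inward foreign direct investment in the manufacturing sector 80.7, new loans extended by domestic banks to foreign borrowers 84.7, foreign purchases of domestic corporate bonds 209.3; capital account: acquisition of foreign patents and trademarks (non-produced assets) 7.1.)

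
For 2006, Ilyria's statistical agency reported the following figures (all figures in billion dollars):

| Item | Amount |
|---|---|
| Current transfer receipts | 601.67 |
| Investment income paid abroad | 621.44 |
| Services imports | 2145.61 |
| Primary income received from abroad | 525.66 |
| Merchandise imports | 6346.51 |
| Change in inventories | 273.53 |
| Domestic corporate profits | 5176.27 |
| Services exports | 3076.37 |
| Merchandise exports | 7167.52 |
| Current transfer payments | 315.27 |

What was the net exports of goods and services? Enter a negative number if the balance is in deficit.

1751.77

Goods balance = 7167.52 - 6346.51 = 821.01
Services balance = 3076.37 - 2145.61 = 930.76
Trade balance (goods + services) = 821.01 + 930.76 = 1751.77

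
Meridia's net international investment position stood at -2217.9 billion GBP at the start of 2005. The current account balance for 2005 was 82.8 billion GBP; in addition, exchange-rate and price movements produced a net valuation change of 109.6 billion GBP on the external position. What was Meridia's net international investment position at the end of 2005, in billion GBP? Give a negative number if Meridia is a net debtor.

-2025.5

Change in NIIP = current account + net valuation change = 82.8 + 109.6 = 192.4
End-of-year NIIP = -2217.9 + 192.4 = -2025.5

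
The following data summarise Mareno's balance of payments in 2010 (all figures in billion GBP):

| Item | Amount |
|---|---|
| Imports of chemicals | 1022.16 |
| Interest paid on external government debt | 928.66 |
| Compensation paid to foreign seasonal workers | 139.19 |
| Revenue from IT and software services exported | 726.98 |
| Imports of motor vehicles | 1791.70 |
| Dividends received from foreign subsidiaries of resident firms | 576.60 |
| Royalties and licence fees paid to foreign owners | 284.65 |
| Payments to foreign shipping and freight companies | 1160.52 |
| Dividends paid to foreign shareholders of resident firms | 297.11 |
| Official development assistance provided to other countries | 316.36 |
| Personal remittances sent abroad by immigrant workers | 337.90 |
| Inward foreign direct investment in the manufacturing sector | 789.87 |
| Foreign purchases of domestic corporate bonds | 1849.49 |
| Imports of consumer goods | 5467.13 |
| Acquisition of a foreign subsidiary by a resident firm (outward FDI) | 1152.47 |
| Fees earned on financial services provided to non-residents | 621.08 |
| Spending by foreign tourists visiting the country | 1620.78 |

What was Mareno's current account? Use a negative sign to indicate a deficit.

Goods: -5467.13 - 1791.70 - 1022.16 = -8280.99
Services: 726.98 - 1160.52 - 284.65 + 621.08 + 1620.78 = 1523.67
Primary income: -928.66 + 576.60 - 139.19 - 297.11 = -788.36
Secondary income: -316.36 - 337.90 = -654.26
Current account = (-8280.99) + 1523.67 + (-788.36) + (-654.26) = -8199.94
(Excluded from the current account — financial account: inward foreign direct investment in the manufacturing sector 789.87, foreign purchases of domestic corporate bonds 1849.49, acquisition of a foreign subsidiary by a resident firm (outward FDI) 1152.47.)

-8199.94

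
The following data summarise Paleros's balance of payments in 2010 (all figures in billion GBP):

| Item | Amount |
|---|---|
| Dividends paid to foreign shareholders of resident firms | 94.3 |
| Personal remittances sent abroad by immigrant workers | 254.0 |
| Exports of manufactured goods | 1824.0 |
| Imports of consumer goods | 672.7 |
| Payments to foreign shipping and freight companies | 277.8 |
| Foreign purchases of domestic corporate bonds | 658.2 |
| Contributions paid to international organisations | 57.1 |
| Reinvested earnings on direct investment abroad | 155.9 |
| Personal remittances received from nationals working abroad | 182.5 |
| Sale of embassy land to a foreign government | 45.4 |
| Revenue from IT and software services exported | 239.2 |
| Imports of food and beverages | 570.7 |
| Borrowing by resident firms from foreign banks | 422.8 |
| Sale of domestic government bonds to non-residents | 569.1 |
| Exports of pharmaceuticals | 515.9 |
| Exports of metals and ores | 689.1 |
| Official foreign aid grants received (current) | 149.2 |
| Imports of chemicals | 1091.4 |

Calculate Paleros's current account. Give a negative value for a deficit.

Goods: -570.7 - 672.7 + 689.1 + 1824.0 - 1091.4 + 515.9 = 694.2
Services: -277.8 + 239.2 = -38.6
Primary income: 155.9 - 94.3 = 61.6
Secondary income: -57.1 + 149.2 - 254.0 + 182.5 = 20.6
Current account = 694.2 + (-38.6) + 61.6 + 20.6 = 737.8
(Excluded from the current account — financial account: foreign purchases of domestic corporate bonds 658.2, borrowing by resident firms from foreign banks 422.8, sale of domestic government bonds to non-residents 569.1; capital account: sale of embassy land to a foreign government 45.4.)

737.8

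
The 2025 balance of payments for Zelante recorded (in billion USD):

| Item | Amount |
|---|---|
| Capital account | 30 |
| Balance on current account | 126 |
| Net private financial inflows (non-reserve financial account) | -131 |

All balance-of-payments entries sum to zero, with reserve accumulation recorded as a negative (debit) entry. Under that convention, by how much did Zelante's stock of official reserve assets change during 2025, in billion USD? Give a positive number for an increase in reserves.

25

Official reserve transactions balance = -(126 + 30 + (-131)) = -25
An accumulation of reserves is recorded as a debit (negative entry), so the change in the stock of reserves is the negative of that balance.
Change in official reserves = -(-25) = 25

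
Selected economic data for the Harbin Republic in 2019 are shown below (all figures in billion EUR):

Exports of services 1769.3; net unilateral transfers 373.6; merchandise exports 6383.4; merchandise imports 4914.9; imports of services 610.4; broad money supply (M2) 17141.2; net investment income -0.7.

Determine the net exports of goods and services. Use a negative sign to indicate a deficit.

Goods balance = 6383.4 - 4914.9 = 1468.5
Services balance = 1769.3 - 610.4 = 1158.9
Trade balance (goods + services) = 1468.5 + 1158.9 = 2627.4

2627.4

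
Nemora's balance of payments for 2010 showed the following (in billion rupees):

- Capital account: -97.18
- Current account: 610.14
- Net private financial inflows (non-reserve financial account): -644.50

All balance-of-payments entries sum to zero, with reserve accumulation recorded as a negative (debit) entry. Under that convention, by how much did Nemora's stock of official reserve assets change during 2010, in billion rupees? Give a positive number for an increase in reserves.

-131.54

Official reserve transactions balance = -(610.14 + (-97.18) + (-644.50)) = 131.54
An accumulation of reserves is recorded as a debit (negative entry), so the change in the stock of reserves is the negative of that balance.
Change in official reserves = -(131.54) = -131.54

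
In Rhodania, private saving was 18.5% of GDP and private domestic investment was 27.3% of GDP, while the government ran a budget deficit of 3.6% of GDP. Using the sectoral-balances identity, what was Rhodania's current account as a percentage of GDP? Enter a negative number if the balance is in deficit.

By the sectoral-balances identity, CA = (S_private - I) + (T - G).
Private balance = 18.5 - 27.3 = -8.8
Government balance (T - G) = -3.6
CA = -8.8 + (-3.6) = -12.4

-12.4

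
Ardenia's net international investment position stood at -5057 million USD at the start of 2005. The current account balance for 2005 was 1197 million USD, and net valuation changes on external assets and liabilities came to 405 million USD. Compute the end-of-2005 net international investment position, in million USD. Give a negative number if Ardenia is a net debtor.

Change in NIIP = current account + net valuation change = 1197 + 405 = 1602
End-of-year NIIP = -5057 + 1602 = -3455

-3455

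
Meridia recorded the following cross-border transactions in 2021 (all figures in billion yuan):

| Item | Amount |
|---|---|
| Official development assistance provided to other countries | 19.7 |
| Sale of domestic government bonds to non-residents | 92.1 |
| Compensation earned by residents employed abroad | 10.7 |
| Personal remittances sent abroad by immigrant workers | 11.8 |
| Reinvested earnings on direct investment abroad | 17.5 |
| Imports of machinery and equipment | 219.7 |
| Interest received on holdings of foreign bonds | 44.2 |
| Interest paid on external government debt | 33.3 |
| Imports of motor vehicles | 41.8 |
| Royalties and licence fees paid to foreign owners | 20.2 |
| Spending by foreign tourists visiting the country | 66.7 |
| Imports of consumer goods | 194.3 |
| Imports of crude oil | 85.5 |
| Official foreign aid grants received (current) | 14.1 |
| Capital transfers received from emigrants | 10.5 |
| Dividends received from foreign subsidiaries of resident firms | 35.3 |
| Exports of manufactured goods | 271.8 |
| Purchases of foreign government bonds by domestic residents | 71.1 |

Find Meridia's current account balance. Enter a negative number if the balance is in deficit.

-166.0

Goods: -194.3 - 41.8 - 219.7 - 85.5 + 271.8 = -269.5
Services: 66.7 - 20.2 = 46.5
Primary income: 44.2 + 10.7 + 35.3 + 17.5 - 33.3 = 74.4
Secondary income: 14.1 - 19.7 - 11.8 = -17.4
Current account = (-269.5) + 46.5 + 74.4 + (-17.4) = -166.0
(Excluded from the current account — financial account: sale of domestic government bonds to non-residents 92.1, purchases of foreign government bonds by domestic residents 71.1; capital account: capital transfers received from emigrants 10.5.)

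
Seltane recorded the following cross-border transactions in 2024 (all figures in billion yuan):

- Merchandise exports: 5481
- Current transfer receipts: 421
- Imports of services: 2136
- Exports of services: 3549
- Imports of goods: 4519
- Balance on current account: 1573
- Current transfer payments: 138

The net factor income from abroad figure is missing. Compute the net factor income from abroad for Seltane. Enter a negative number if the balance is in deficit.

-1085

Current account = goods balance + services balance + net primary income + net secondary income
Sum of the known components = 2658
Net factor income from abroad = CA - (known components) = 1573 - 2658 = -1085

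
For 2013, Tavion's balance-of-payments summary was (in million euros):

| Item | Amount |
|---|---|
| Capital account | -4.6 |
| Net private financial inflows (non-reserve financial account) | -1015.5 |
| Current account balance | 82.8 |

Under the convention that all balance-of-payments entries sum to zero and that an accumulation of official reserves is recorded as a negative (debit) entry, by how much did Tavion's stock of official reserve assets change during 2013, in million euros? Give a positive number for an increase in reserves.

-937.3

Official reserve transactions balance = -(82.8 + (-4.6) + (-1015.5)) = 937.3
An accumulation of reserves is recorded as a debit (negative entry), so the change in the stock of reserves is the negative of that balance.
Change in official reserves = -(937.3) = -937.3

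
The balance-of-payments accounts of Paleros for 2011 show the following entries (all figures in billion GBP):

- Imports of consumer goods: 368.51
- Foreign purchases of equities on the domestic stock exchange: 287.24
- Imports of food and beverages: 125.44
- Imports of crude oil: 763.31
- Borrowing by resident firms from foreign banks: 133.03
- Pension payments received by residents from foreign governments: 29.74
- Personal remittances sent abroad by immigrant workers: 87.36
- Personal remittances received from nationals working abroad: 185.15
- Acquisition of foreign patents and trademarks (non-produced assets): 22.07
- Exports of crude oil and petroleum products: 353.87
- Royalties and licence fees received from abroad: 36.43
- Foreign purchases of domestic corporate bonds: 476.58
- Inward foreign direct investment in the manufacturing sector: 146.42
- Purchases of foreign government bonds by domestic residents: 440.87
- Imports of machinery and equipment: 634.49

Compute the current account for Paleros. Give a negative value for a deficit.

-1373.92

Goods: -763.31 - 368.51 + 353.87 - 125.44 - 634.49 = -1537.88
Services: 36.43
Secondary income: 185.15 - 87.36 + 29.74 = 127.53
Current account = (-1537.88) + 36.43 + 127.53 = -1373.92
(Excluded from the current account — financial account: foreign purchases of equities on the domestic stock exchange 287.24, borrowing by resident firms from foreign banks 133.03, foreign purchases of domestic corporate bonds 476.58, inward foreign direct investment in the manufacturing sector 146.42, purchases of foreign government bonds by domestic residents 440.87; capital account: acquisition of foreign patents and trademarks (non-produced assets) 22.07.)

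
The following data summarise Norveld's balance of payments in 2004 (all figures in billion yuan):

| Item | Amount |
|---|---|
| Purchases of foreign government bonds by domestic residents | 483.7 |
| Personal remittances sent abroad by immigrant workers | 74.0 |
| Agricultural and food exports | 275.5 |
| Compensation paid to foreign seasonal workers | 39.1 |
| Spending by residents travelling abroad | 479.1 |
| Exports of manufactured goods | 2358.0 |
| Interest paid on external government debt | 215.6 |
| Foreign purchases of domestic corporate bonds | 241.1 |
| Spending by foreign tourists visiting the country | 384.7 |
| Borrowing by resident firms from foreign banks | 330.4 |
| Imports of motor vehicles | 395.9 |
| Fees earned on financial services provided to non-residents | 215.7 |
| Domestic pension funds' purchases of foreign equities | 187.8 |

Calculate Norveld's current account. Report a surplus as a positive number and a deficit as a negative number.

2030.2

Goods: -395.9 + 275.5 + 2358.0 = 2237.6
Services: 384.7 - 479.1 + 215.7 = 121.3
Primary income: -39.1 - 215.6 = -254.7
Secondary income: -74.0
Current account = 2237.6 + 121.3 + (-254.7) + (-74.0) = 2030.2
(Excluded from the current account — financial account: purchases of foreign government bonds by domestic residents 483.7, foreign purchases of domestic corporate bonds 241.1, borrowing by resident firms from foreign banks 330.4, domestic pension funds' purchases of foreign equities 187.8.)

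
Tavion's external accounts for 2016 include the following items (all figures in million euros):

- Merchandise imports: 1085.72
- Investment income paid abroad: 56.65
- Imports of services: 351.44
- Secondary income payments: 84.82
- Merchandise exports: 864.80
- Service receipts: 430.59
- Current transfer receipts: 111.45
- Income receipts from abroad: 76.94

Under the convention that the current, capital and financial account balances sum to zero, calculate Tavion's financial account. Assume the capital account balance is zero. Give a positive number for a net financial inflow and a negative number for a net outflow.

94.85

Goods balance = 864.80 - 1085.72 = -220.92
Services balance = 430.59 - 351.44 = 79.15
Trade balance (goods + services) = -220.92 + 79.15 = -141.77
Net primary income = 76.94 - 56.65 = 20.29
Net secondary income = 111.45 - 84.82 = 26.63
Current account = -141.77 + 20.29 + 26.63 = -94.85
Financial account = -(-94.85) = 94.85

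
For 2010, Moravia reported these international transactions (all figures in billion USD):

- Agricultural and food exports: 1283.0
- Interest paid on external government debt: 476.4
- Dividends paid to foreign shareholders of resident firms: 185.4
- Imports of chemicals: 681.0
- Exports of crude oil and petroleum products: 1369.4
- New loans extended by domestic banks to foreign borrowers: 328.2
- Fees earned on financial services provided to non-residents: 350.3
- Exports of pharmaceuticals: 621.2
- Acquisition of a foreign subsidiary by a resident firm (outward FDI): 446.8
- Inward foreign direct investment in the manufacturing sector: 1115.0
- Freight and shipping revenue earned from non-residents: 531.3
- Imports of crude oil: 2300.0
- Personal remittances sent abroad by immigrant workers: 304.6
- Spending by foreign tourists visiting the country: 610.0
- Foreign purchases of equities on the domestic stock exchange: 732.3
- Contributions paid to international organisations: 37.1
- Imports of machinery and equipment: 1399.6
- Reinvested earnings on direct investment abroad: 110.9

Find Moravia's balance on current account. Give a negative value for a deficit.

Goods: 1283.0 - 1399.6 - 681.0 + 621.2 - 2300.0 + 1369.4 = -1107.0
Services: 350.3 + 531.3 + 610.0 = 1491.6
Primary income: -185.4 + 110.9 - 476.4 = -550.9
Secondary income: -304.6 - 37.1 = -341.7
Current account = (-1107.0) + 1491.6 + (-550.9) + (-341.7) = -508.0
(Excluded from the current account — financial account: new loans extended by domestic banks to foreign borrowers 328.2, acquisition of a foreign subsidiary by a resident firm (outward FDI) 446.8, inward foreign direct investment in the manufacturing sector 1115.0, foreign purchases of equities on the domestic stock exchange 732.3.)

-508.0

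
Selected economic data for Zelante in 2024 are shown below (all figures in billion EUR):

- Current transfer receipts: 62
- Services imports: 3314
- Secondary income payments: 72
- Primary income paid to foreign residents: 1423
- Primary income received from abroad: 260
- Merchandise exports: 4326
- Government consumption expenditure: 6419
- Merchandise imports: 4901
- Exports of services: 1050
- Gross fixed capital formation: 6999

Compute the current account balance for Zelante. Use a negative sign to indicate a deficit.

Goods balance = 4326 - 4901 = -575
Services balance = 1050 - 3314 = -2264
Trade balance (goods + services) = -575 + (-2264) = -2839
Net primary income = 260 - 1423 = -1163
Net secondary income = 62 - 72 = -10
Current account = -2839 + (-1163) + (-10) = -4012

-4012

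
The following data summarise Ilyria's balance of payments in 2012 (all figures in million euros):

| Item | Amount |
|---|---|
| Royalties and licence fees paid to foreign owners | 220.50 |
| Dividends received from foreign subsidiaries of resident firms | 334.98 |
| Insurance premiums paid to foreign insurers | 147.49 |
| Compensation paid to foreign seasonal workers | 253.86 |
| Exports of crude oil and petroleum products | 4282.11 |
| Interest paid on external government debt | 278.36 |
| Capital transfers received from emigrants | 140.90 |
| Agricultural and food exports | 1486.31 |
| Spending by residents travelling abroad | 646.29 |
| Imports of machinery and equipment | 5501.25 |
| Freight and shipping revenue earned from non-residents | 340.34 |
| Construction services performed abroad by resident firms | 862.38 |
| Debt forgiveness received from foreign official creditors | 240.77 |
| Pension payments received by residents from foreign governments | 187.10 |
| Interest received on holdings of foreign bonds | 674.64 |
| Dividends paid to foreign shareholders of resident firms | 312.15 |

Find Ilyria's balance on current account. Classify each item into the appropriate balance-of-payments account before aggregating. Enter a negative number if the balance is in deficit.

807.96

Goods: 4282.11 - 5501.25 + 1486.31 = 267.17
Services: 340.34 - 646.29 - 147.49 + 862.38 - 220.50 = 188.44
Primary income: -278.36 + 674.64 - 253.86 - 312.15 + 334.98 = 165.25
Secondary income: 187.10
Current account = 267.17 + 188.44 + 165.25 + 187.10 = 807.96
(Excluded from the current account — capital account: capital transfers received from emigrants 140.90, debt forgiveness received from foreign official creditors 240.77.)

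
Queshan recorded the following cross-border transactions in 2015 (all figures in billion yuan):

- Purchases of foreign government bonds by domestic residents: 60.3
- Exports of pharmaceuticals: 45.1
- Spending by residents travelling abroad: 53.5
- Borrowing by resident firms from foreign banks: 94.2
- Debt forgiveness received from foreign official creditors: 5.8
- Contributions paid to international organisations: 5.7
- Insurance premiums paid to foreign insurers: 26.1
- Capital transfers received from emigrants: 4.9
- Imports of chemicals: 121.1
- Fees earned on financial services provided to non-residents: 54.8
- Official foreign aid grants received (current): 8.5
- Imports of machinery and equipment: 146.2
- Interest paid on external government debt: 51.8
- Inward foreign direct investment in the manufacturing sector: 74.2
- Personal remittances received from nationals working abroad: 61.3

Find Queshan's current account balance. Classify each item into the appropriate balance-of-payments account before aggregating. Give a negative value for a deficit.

Goods: -121.1 + 45.1 - 146.2 = -222.2
Services: -26.1 + 54.8 - 53.5 = -24.8
Primary income: -51.8
Secondary income: 61.3 - 5.7 + 8.5 = 64.1
Current account = (-222.2) + (-24.8) + (-51.8) + 64.1 = -234.7
(Excluded from the current account — financial account: purchases of foreign government bonds by domestic residents 60.3, borrowing by resident firms from foreign banks 94.2, inward foreign direct investment in the manufacturing sector 74.2; capital account: debt forgiveness received from foreign official creditors 5.8, capital transfers received from emigrants 4.9.)

-234.7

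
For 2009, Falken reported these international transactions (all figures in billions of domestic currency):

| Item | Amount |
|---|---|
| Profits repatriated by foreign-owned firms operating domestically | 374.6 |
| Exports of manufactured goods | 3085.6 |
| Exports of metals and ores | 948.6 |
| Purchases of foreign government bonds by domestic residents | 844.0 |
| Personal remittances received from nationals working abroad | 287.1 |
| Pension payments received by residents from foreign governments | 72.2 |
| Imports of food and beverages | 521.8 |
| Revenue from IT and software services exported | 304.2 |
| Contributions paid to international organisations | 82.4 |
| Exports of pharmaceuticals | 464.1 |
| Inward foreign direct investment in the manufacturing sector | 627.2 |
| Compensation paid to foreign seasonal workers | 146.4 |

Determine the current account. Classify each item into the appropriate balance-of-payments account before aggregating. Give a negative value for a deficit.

4036.6

Goods: 464.1 - 521.8 + 948.6 + 3085.6 = 3976.5
Services: 304.2
Primary income: -146.4 - 374.6 = -521.0
Secondary income: 287.1 + 72.2 - 82.4 = 276.9
Current account = 3976.5 + 304.2 + (-521.0) + 276.9 = 4036.6
(Excluded from the current account — financial account: purchases of foreign government bonds by domestic residents 844.0, inward foreign direct investment in the manufacturing sector 627.2.)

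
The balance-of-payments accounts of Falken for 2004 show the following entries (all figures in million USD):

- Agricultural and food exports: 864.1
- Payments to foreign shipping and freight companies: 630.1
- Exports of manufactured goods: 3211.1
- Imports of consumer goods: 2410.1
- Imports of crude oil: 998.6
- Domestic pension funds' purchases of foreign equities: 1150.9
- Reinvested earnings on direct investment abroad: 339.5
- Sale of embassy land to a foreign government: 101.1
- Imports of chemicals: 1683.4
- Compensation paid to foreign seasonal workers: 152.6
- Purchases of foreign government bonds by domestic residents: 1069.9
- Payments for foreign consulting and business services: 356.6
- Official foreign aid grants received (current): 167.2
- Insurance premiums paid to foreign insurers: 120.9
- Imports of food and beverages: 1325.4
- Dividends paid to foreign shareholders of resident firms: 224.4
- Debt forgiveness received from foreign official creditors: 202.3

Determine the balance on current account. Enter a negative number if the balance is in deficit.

-3320.2

Goods: -2410.1 - 998.6 - 1325.4 - 1683.4 + 3211.1 + 864.1 = -2342.3
Services: -356.6 - 630.1 - 120.9 = -1107.6
Primary income: -152.6 - 224.4 + 339.5 = -37.5
Secondary income: 167.2
Current account = (-2342.3) + (-1107.6) + (-37.5) + 167.2 = -3320.2
(Excluded from the current account — financial account: domestic pension funds' purchases of foreign equities 1150.9, purchases of foreign government bonds by domestic residents 1069.9; capital account: sale of embassy land to a foreign government 101.1, debt forgiveness received from foreign official creditors 202.3.)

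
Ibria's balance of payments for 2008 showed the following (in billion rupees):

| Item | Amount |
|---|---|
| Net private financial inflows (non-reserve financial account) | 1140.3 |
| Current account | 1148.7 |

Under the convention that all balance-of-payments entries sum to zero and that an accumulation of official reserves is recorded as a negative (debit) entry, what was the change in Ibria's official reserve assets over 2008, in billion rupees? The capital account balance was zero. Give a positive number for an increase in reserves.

2289.0

Official reserve transactions balance = -(1148.7 + 1140.3) = -2289.0
An accumulation of reserves is recorded as a debit (negative entry), so the change in the stock of reserves is the negative of that balance.
Change in official reserves = -(-2289.0) = 2289.0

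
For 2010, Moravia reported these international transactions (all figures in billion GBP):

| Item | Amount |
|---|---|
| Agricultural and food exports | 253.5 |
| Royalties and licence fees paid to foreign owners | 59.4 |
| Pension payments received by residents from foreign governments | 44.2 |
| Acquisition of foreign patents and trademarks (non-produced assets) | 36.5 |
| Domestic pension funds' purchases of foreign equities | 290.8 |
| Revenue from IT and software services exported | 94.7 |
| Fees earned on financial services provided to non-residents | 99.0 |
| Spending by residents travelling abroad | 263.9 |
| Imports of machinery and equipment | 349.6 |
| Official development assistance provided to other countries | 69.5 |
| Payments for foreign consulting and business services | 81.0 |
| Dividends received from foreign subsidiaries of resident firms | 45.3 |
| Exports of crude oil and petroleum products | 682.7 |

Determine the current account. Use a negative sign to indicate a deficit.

Goods: -349.6 + 253.5 + 682.7 = 586.6
Services: 94.7 - 81.0 - 263.9 - 59.4 + 99.0 = -210.6
Primary income: 45.3
Secondary income: 44.2 - 69.5 = -25.3
Current account = 586.6 + (-210.6) + 45.3 + (-25.3) = 396.0
(Excluded from the current account — capital account: acquisition of foreign patents and trademarks (non-produced assets) 36.5; financial account: domestic pension funds' purchases of foreign equities 290.8.)

396.0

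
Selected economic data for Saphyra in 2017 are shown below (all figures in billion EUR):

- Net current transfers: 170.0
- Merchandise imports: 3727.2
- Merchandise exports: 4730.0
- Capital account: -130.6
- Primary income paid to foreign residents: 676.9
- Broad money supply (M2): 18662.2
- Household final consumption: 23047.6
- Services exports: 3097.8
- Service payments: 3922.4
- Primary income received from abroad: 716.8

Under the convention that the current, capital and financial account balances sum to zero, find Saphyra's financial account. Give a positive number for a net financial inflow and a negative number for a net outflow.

-257.5

Goods balance = 4730.0 - 3727.2 = 1002.8
Services balance = 3097.8 - 3922.4 = -824.6
Trade balance (goods + services) = 1002.8 + (-824.6) = 178.2
Net primary income = 716.8 - 676.9 = 39.9
Net secondary income = 170.0
Current account = 178.2 + 39.9 + 170.0 = 388.1
Financial account = -(388.1 + (-130.6)) = -257.5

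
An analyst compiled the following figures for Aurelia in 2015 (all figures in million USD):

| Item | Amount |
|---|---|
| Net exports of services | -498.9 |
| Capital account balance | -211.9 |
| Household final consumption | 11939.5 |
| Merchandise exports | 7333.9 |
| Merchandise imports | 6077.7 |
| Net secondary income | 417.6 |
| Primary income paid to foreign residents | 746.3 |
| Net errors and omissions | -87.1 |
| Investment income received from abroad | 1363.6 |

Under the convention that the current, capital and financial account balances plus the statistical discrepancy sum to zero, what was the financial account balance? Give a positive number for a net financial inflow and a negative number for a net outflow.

Goods balance = 7333.9 - 6077.7 = 1256.2
Services balance = -498.9
Trade balance (goods + services) = 1256.2 + (-498.9) = 757.3
Net primary income = 1363.6 - 746.3 = 617.3
Net secondary income = 417.6
Current account = 757.3 + 617.3 + 417.6 = 1792.2
Financial account = -(1792.2 + (-211.9) + (-87.1)) = -1493.2

-1493.2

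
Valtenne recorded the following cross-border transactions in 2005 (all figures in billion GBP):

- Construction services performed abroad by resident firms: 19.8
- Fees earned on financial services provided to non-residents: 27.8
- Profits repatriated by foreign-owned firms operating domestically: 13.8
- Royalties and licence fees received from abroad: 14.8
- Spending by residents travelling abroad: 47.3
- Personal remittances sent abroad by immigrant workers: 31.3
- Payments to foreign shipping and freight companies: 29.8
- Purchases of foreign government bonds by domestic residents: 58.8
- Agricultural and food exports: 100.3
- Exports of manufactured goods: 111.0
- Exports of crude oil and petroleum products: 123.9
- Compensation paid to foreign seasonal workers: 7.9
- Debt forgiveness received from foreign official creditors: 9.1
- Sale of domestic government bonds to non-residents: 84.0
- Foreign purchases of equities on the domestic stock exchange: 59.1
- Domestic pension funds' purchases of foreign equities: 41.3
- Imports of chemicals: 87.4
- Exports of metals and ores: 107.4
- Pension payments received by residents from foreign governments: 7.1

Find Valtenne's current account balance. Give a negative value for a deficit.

Goods: 107.4 + 123.9 - 87.4 + 111.0 + 100.3 = 355.2
Services: 19.8 + 27.8 - 47.3 - 29.8 + 14.8 = -14.7
Primary income: -13.8 - 7.9 = -21.7
Secondary income: -31.3 + 7.1 = -24.2
Current account = 355.2 + (-14.7) + (-21.7) + (-24.2) = 294.6
(Excluded from the current account — financial account: purchases of foreign government bonds by domestic residents 58.8, sale of domestic government bonds to non-residents 84.0, foreign purchases of equities on the domestic stock exchange 59.1, domestic pension funds' purchases of foreign equities 41.3; capital account: debt forgiveness received from foreign official creditors 9.1.)

294.6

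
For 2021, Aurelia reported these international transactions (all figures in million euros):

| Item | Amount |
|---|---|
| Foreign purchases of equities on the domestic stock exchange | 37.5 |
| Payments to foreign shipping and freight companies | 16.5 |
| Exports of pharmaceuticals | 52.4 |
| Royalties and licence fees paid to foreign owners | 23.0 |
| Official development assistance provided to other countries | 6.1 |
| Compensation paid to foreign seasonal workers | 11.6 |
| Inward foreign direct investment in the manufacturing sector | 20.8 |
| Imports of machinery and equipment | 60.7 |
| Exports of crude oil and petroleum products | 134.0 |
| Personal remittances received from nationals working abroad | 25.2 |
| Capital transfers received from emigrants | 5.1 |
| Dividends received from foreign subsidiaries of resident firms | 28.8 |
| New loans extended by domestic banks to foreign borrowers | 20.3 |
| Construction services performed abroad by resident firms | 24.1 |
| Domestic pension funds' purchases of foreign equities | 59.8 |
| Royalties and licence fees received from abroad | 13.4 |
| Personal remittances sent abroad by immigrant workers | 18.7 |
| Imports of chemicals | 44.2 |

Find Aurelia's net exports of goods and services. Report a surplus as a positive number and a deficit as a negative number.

Goods: -60.7 + 52.4 - 44.2 + 134.0 = 81.5
Services: -16.5 - 23.0 + 13.4 + 24.1 = -2.0
Trade balance = 81.5 + (-2.0) = 79.5
(Excluded from the trade balance — financial account: foreign purchases of equities on the domestic stock exchange 37.5, inward foreign direct investment in the manufacturing sector 20.8, new loans extended by domestic banks to foreign borrowers 20.3, domestic pension funds' purchases of foreign equities 59.8; secondary income: official development assistance provided to other countries 6.1, personal remittances received from nationals working abroad 25.2, personal remittances sent abroad by immigrant workers 18.7; primary income: compensation paid to foreign seasonal workers 11.6, dividends received from foreign subsidiaries of resident firms 28.8; capital account: capital transfers received from emigrants 5.1.)

79.5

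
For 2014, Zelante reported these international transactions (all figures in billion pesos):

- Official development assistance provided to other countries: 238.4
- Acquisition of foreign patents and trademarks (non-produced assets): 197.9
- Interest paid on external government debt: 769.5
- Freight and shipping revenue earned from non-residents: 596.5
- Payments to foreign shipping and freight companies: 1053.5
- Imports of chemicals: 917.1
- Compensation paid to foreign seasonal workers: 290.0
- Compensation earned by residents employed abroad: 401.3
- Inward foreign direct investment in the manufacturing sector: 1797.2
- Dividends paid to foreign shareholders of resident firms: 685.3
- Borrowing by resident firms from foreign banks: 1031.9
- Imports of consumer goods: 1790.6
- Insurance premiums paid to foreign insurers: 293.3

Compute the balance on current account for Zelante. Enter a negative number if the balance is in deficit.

Goods: -1790.6 - 917.1 = -2707.7
Services: -293.3 + 596.5 - 1053.5 = -750.3
Primary income: -685.3 + 401.3 - 290.0 - 769.5 = -1343.5
Secondary income: -238.4
Current account = (-2707.7) + (-750.3) + (-1343.5) + (-238.4) = -5039.9
(Excluded from the current account — capital account: acquisition of foreign patents and trademarks (non-produced assets) 197.9; financial account: inward foreign direct investment in the manufacturing sector 1797.2, borrowing by resident firms from foreign banks 1031.9.)

-5039.9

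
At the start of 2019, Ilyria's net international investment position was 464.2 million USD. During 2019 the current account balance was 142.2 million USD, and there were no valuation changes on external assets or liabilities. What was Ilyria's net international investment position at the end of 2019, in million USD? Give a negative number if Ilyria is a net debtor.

With no valuation effects, change in NIIP = current account = 142.2
End-of-year NIIP = 464.2 + 142.2 = 606.4

606.4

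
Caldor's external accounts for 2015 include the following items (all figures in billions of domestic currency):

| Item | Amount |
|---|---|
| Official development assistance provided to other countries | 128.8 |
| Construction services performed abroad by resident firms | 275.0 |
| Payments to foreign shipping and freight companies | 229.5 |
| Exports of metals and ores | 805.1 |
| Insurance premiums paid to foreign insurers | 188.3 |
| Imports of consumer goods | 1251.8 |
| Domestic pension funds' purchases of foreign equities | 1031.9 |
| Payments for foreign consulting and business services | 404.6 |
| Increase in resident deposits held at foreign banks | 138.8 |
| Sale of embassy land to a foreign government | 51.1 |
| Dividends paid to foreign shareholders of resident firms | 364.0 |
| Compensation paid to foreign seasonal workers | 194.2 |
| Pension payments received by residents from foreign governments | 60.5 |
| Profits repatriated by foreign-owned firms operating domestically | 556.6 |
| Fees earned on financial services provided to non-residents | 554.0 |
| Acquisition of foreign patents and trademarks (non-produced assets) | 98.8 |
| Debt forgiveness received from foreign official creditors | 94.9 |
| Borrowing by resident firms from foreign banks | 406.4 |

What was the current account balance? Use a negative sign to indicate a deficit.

-1623.2

Goods: 805.1 - 1251.8 = -446.7
Services: 275.0 - 404.6 + 554.0 - 188.3 - 229.5 = 6.6
Primary income: -194.2 - 364.0 - 556.6 = -1114.8
Secondary income: 60.5 - 128.8 = -68.3
Current account = (-446.7) + 6.6 + (-1114.8) + (-68.3) = -1623.2
(Excluded from the current account — financial account: domestic pension funds' purchases of foreign equities 1031.9, increase in resident deposits held at foreign banks 138.8, borrowing by resident firms from foreign banks 406.4; capital account: sale of embassy land to a foreign government 51.1, acquisition of foreign patents and trademarks (non-produced assets) 98.8, debt forgiveness received from foreign official creditors 94.9.)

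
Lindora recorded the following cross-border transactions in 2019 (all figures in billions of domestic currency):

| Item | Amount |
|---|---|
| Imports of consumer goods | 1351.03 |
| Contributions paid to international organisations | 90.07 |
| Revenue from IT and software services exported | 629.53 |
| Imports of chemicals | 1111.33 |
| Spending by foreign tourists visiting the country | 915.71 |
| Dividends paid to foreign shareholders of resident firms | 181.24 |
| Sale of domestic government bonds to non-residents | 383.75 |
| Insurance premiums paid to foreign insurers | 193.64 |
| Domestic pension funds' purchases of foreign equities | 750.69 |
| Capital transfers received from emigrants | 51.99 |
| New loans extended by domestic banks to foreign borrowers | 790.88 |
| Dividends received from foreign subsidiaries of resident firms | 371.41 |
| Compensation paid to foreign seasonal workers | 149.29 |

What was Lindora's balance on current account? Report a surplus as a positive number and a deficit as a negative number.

-1159.95

Goods: -1351.03 - 1111.33 = -2462.36
Services: -193.64 + 915.71 + 629.53 = 1351.60
Primary income: -181.24 - 149.29 + 371.41 = 40.88
Secondary income: -90.07
Current account = (-2462.36) + 1351.60 + 40.88 + (-90.07) = -1159.95
(Excluded from the current account — financial account: sale of domestic government bonds to non-residents 383.75, domestic pension funds' purchases of foreign equities 750.69, new loans extended by domestic banks to foreign borrowers 790.88; capital account: capital transfers received from emigrants 51.99.)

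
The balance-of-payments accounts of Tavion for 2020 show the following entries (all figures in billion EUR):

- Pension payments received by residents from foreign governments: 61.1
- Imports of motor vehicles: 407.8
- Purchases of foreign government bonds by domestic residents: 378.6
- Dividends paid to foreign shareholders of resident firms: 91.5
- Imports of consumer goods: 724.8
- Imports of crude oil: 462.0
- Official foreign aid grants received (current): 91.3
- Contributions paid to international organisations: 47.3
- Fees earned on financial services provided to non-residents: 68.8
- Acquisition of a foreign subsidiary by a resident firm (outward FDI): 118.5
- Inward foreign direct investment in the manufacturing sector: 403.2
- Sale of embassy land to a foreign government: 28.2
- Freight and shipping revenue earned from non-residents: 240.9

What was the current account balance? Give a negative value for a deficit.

-1271.3

Goods: -407.8 - 462.0 - 724.8 = -1594.6
Services: 240.9 + 68.8 = 309.7
Primary income: -91.5
Secondary income: -47.3 + 61.1 + 91.3 = 105.1
Current account = (-1594.6) + 309.7 + (-91.5) + 105.1 = -1271.3
(Excluded from the current account — financial account: purchases of foreign government bonds by domestic residents 378.6, acquisition of a foreign subsidiary by a resident firm (outward FDI) 118.5, inward foreign direct investment in the manufacturing sector 403.2; capital account: sale of embassy land to a foreign government 28.2.)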